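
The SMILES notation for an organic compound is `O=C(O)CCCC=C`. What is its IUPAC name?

The longest carbon chain that includes the –COOH group and the multiple bond has 6 carbons, so the parent hydride is hexane.
The highest-priority functional group is a carboxylic acid (terminal –COOH), so the name ends in -oic acid.
A C=C double bond in the chain gives the infix -ene-.
Number the chain so that the carboxylic acid carbon is C-1 by definition.
This places the double bond between C-5 and C-6.
The name is hex-5-enoic acid.

hex-5-enoic acid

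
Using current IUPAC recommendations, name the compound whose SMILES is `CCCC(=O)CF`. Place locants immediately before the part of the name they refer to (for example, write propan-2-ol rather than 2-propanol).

1-fluoropentan-2-one

The longest carbon chain that includes the carbonyl has 5 carbons, so the parent hydride is pentane.
The principal characteristic group is a ketone (C=O on an internal carbon), named with the suffix -one.
Choose the numbering such that numbering from this end puts the carbonyl group at C-2 rather than C-4.
That gives the carbonyl at C-2; a fluoro group at C-1.
Assembling the pieces gives 1-fluoropentan-2-one.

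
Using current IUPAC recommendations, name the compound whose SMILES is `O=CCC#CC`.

The longest chain bearing the –CHO group and the multiple bond is 5 carbons long (pentane).
The principal characteristic group is an aldehyde (terminal –CHO), named with the suffix -al.
A C≡C triple bond in the chain gives the infix -yne-.
The numbering direction is chosen so that the aldehyde carbon is C-1 by definition.
This places the triple bond between C-3 and C-4.
Putting it together: pent-3-ynal.

pent-3-ynal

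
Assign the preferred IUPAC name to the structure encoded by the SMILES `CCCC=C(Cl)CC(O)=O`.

3-chlorohept-3-enoic acid

Counting along the main chain through the –COOH group and the multiple bond gives 7 carbons: the parent is heptane.
The highest-priority functional group is a carboxylic acid (terminal –COOH), so the name ends in -oic acid.
A C=C double bond in the chain gives the infix -ene-.
The numbering direction is chosen so that the carboxylic acid carbon is C-1 by definition.
That gives the double bond between C-3 and C-4; a chloro group at C-3.
The name is 3-chlorohept-3-enoic acid.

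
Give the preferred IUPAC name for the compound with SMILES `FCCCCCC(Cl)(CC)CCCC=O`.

Counting along the main chain through the –CHO group gives 10 carbons: the parent is decane.
The principal characteristic group is an aldehyde (terminal –CHO), named with the suffix -al.
Choose the numbering such that the aldehyde carbon is C-1 by definition.
That gives a chloro group at C-5; an ethyl group at C-5; a fluoro group at C-10.
The substituents are ordered alphabetically, ignoring any di-/tri- multipliers.
The name is 5-chloro-5-ethyl-10-fluorodecanal.

5-chloro-5-ethyl-10-fluorodecanal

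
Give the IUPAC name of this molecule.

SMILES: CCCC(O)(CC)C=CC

The longest chain bearing the –OH group and the multiple bond is 7 carbons long (heptane).
The principal characteristic group is an alcohol (–OH), named with the suffix -ol.
There is one C=C double bond, indicated by the ending -ene.
Choose the numbering such that numbering from this end puts the double bond at C-2 rather than C-5.
This places the hydroxyl at C-4; the double bond between C-2 and C-3; an ethyl group at C-4.
The name is 4-ethylhept-2-en-4-ol.

4-ethylhept-2-en-4-ol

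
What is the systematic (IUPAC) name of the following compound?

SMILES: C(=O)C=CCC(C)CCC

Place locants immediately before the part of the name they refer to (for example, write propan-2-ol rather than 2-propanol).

The longest carbon chain that includes the –CHO group and the multiple bond has 8 carbons, so the parent hydride is octane.
An aldehyde (terminal –CHO) is the principal characteristic group, giving the suffix -al.
The chain contains a C=C double bond, so the unsaturation ending is -ene.
Number the chain so that the aldehyde carbon is C-1 by definition.
That gives the double bond between C-2 and C-3; a methyl group at C-5.
Putting it together: 5-methyloct-2-enal.

5-methyloct-2-enal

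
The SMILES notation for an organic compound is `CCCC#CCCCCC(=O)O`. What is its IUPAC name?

dec-6-ynoic acid

Counting along the main chain through the –COOH group and the multiple bond gives 10 carbons: the parent is decane.
A carboxylic acid (terminal –COOH) is the principal characteristic group, giving the suffix -oic acid.
The chain contains a C≡C triple bond, so the unsaturation ending is -yne.
The numbering direction is chosen so that the carboxylic acid carbon is C-1 by definition.
This places the triple bond between C-6 and C-7.
Putting it together: dec-6-ynoic acid.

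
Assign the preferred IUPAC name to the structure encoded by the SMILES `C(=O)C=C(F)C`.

3-fluorobut-2-enal

The longest chain bearing the –CHO group and the multiple bond is 4 carbons long (butane).
An aldehyde (terminal –CHO) is the principal characteristic group, giving the suffix -al.
The chain contains a C=C double bond, so the unsaturation ending is -ene.
Choose the numbering such that the aldehyde carbon is C-1 by definition.
That gives the double bond between C-2 and C-3; a fluoro group at C-3.
Putting it together: 3-fluorobut-2-enal.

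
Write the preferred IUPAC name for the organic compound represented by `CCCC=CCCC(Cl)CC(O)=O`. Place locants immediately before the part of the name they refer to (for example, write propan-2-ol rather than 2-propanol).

3-chlorodec-6-enoic acid

The longest carbon chain that includes the –COOH group and the multiple bond has 10 carbons, so the parent hydride is decane.
The highest-priority functional group is a carboxylic acid (terminal –COOH), so the name ends in -oic acid.
There is one C=C double bond, indicated by the ending -ene.
Number the chain so that the carboxylic acid carbon is C-1 by definition.
With this numbering: the double bond between C-6 and C-7; a chloro group at C-3.
The name is 3-chlorodec-6-enoic acid.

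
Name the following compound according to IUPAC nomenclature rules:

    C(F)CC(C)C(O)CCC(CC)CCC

Counting along the main chain through the –OH group gives 10 carbons: the parent is decane.
An alcohol (–OH) is the principal characteristic group, giving the suffix -ol.
The numbering direction is chosen so that numbering from this end puts the hydroxyl group at C-4 rather than C-7.
That gives the hydroxyl at C-4; an ethyl group at C-7; a fluoro group at C-1; a methyl group at C-3.
The substituents are ordered alphabetically, ignoring any di-/tri- multipliers.
Putting it together: 7-ethyl-1-fluoro-3-methyldecan-4-ol.

7-ethyl-1-fluoro-3-methyldecan-4-ol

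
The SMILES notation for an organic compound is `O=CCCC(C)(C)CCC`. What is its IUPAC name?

4,4-dimethylheptanal

Counting along the main chain through the –CHO group gives 7 carbons: the parent is heptane.
The principal characteristic group is an aldehyde (terminal –CHO), named with the suffix -al.
Choose the numbering such that the aldehyde carbon is C-1 by definition.
That gives two methyl groups at C-4.
Assembling the pieces gives 4,4-dimethylheptanal.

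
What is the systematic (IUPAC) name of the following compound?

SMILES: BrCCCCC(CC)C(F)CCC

1-bromo-5-ethyl-6-fluorononane

The longest carbon chain is 9 atoms: the parent is nonane.
The numbering direction is chosen so that the substituent locant set {1,5,6} is lower than {4,5,9} at the first point of difference.
That gives a bromo group at C-1; an ethyl group at C-5; a fluoro group at C-6.
Substituent prefixes are cited in alphabetical order (multiplying prefixes like di-/tri- are ignored for ordering).
The name is 1-bromo-5-ethyl-6-fluorononane.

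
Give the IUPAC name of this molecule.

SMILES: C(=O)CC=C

but-3-enal

The longest chain bearing the –CHO group and the multiple bond is 4 carbons long (butane).
An aldehyde (terminal –CHO) is the principal characteristic group, giving the suffix -al.
A C=C double bond in the chain gives the infix -ene-.
Number the chain so that the aldehyde carbon is C-1 by definition.
With this numbering: the double bond between C-3 and C-4.
Putting it together: but-3-enal.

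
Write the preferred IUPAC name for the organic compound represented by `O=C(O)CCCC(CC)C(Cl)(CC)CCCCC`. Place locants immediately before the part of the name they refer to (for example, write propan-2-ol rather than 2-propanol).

The longest chain bearing the –COOH group is 11 carbons long (undecane).
The principal characteristic group is a carboxylic acid (terminal –COOH), named with the suffix -oic acid.
Number the chain so that the carboxylic acid carbon is C-1 by definition.
With this numbering: a chloro group at C-6; ethyl groups at C-5 and C-6.
Substituent prefixes are cited in alphabetical order (multiplying prefixes like di-/tri- are ignored for ordering).
The name is 6-chloro-5,6-diethylundecanoic acid.

6-chloro-5,6-diethylundecanoic acid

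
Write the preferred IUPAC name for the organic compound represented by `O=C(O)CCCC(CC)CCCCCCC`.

5-ethyldodecanoic acid

The longest chain bearing the –COOH group is 12 carbons long (dodecane).
A carboxylic acid (terminal –COOH) is the principal characteristic group, giving the suffix -oic acid.
The numbering direction is chosen so that the carboxylic acid carbon is C-1 by definition.
This places an ethyl group at C-5.
The name is 5-ethyldodecanoic acid.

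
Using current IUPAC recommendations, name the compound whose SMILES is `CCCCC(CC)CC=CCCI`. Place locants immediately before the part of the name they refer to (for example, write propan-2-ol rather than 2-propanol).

6-ethyl-1-iododec-3-ene

Counting along the main chain through the multiple bond gives 10 carbons: the parent is decane.
A C=C double bond in the chain gives the infix -ene-.
Choose the numbering such that numbering from this end puts the double bond at C-3 rather than C-7.
That gives the double bond between C-3 and C-4; an ethyl group at C-6; an iodo group at C-1.
Prefixes are listed alphabetically: ethyl, iodo.
Putting it together: 6-ethyl-1-iododec-3-ene.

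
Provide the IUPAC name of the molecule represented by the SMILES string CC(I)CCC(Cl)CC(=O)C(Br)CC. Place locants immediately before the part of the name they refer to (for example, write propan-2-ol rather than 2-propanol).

The longest carbon chain that includes the carbonyl has 10 carbons, so the parent hydride is decane.
The highest-priority functional group is a ketone (C=O on an internal carbon), so the name ends in -one.
The numbering direction is chosen so that numbering from this end puts the carbonyl group at C-4 rather than C-7.
With this numbering: the carbonyl at C-4; a bromo group at C-3; a chloro group at C-6; an iodo group at C-9.
The substituents are ordered alphabetically, ignoring any di-/tri- multipliers.
Putting it together: 3-bromo-6-chloro-9-iododecan-4-one.

3-bromo-6-chloro-9-iododecan-4-one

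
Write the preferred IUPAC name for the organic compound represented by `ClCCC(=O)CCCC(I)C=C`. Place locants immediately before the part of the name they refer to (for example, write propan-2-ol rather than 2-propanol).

The longest chain bearing the carbonyl and the multiple bond is 9 carbons long (nonane).
The principal characteristic group is a ketone (C=O on an internal carbon), named with the suffix -one.
A C=C double bond in the chain gives the infix -ene-.
Choose the numbering such that numbering from this end puts the carbonyl group at C-3 rather than C-7.
That gives the carbonyl at C-3; the double bond between C-8 and C-9; a chloro group at C-1; an iodo group at C-7.
Substituent prefixes are cited in alphabetical order (multiplying prefixes like di-/tri- are ignored for ordering).
Assembling the pieces gives 1-chloro-7-iodonon-8-en-3-one.

1-chloro-7-iodonon-8-en-3-one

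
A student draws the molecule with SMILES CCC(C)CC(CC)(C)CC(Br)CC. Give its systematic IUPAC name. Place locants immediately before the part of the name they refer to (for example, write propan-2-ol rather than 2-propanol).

3-bromo-5-ethyl-5,7-dimethylnonane

The longest carbon chain is 9 atoms: the parent is nonane.
The numbering direction is chosen so that the locant sets are identical either way, so the alphabetically earlier bromo substituent takes the lower locant (3 rather than 7).
With this numbering: a bromo group at C-3; an ethyl group at C-5; methyl groups at C-5 and C-7.
Prefixes are listed alphabetically: bromo, ethyl, methyl.
Putting it together: 3-bromo-5-ethyl-5,7-dimethylnonane.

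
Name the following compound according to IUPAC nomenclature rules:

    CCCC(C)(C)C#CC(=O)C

The longest carbon chain that includes the carbonyl and the multiple bond has 8 carbons, so the parent hydride is octane.
The highest-priority functional group is a ketone (C=O on an internal carbon), so the name ends in -one.
A C≡C triple bond in the chain gives the infix -yne-.
Number the chain so that numbering from this end puts the carbonyl group at C-2 rather than C-7.
With this numbering: the carbonyl at C-2; the triple bond between C-3 and C-4; two methyl groups at C-5.
The name is 5,5-dimethyloct-3-yn-2-one.

5,5-dimethyloct-3-yn-2-one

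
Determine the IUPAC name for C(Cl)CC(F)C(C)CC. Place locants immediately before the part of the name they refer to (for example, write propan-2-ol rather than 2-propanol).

The longest carbon chain is 6 atoms: the parent is hexane.
Number the chain so that the substituent locant set {1,3,4} is lower than {3,4,6} at the first point of difference.
With this numbering: a chloro group at C-1; a fluoro group at C-3; a methyl group at C-4.
Prefixes are listed alphabetically: chloro, fluoro, methyl.
Assembling the pieces gives 1-chloro-3-fluoro-4-methylhexane.

1-chloro-3-fluoro-4-methylhexane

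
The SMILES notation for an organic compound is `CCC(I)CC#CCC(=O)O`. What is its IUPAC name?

6-iodooct-3-ynoic acid

The longest carbon chain that includes the –COOH group and the multiple bond has 8 carbons, so the parent hydride is octane.
The highest-priority functional group is a carboxylic acid (terminal –COOH), so the name ends in -oic acid.
The chain contains a C≡C triple bond, so the unsaturation ending is -yne.
Choose the numbering such that the carboxylic acid carbon is C-1 by definition.
This places the triple bond between C-3 and C-4; an iodo group at C-6.
Putting it together: 6-iodooct-3-ynoic acid.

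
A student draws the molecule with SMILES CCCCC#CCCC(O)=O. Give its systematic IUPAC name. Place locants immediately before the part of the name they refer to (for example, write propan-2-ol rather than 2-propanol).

non-4-ynoic acid

Counting along the main chain through the –COOH group and the multiple bond gives 9 carbons: the parent is nonane.
The highest-priority functional group is a carboxylic acid (terminal –COOH), so the name ends in -oic acid.
The chain contains a C≡C triple bond, so the unsaturation ending is -yne.
Number the chain so that the carboxylic acid carbon is C-1 by definition.
With this numbering: the triple bond between C-4 and C-5.
Putting it together: non-4-ynoic acid.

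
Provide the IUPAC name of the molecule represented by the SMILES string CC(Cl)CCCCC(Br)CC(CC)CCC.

7-bromo-2-chloro-9-ethyldodecane

The parent chain contains 12 carbons (dodecane).
Choose the numbering such that the substituent locant set {2,7,9} is lower than {4,6,11} at the first point of difference.
This places a bromo group at C-7; a chloro group at C-2; an ethyl group at C-9.
Substituent prefixes are cited in alphabetical order (multiplying prefixes like di-/tri- are ignored for ordering).
The name is 7-bromo-2-chloro-9-ethyldodecane.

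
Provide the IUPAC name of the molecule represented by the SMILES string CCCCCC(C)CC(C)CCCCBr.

The longest continuous carbon chain has 12 atoms, so the parent hydride is dodecane.
The numbering direction is chosen so that the substituent locant set {1,5,7} is lower than {6,8,12} at the first point of difference.
This places a bromo group at C-1; methyl groups at C-5 and C-7.
Prefixes are listed alphabetically: bromo, methyl.
Putting it together: 1-bromo-5,7-dimethyldodecane.

1-bromo-5,7-dimethyldodecane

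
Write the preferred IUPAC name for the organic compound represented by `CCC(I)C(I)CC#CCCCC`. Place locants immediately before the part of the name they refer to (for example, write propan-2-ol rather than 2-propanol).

8,9-diiodoundec-5-yne

The longest carbon chain that includes the multiple bond has 11 carbons, so the parent hydride is undecane.
There is one C≡C triple bond, indicated by the ending -yne.
Number the chain so that numbering from this end puts the triple bond at C-5 rather than C-6.
That gives the triple bond between C-5 and C-6; iodo groups at C-8 and C-9.
Assembling the pieces gives 8,9-diiodoundec-5-yne.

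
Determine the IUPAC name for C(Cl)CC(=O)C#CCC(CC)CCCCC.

1-chloro-7-ethyldodec-4-yn-3-one

Counting along the main chain through the carbonyl and the multiple bond gives 12 carbons: the parent is dodecane.
The principal characteristic group is a ketone (C=O on an internal carbon), named with the suffix -one.
The chain contains a C≡C triple bond, so the unsaturation ending is -yne.
Choose the numbering such that numbering from this end puts the carbonyl group at C-3 rather than C-10.
That gives the carbonyl at C-3; the triple bond between C-4 and C-5; a chloro group at C-1; an ethyl group at C-7.
Substituent prefixes are cited in alphabetical order (multiplying prefixes like di-/tri- are ignored for ordering).
Putting it together: 1-chloro-7-ethyldodec-4-yn-3-one.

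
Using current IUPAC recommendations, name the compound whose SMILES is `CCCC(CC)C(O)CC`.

The longest carbon chain that includes the –OH group has 7 carbons, so the parent hydride is heptane.
The principal characteristic group is an alcohol (–OH), named with the suffix -ol.
Number the chain so that numbering from this end puts the hydroxyl group at C-3 rather than C-5.
With this numbering: the hydroxyl at C-3; an ethyl group at C-4.
Putting it together: 4-ethylheptan-3-ol.

4-ethylheptan-3-ol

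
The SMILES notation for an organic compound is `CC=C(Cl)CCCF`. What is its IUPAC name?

3-chloro-6-fluorohex-2-ene

The longest chain bearing the multiple bond is 6 carbons long (hexane).
There is one C=C double bond, indicated by the ending -ene.
Number the chain so that numbering from this end puts the double bond at C-2 rather than C-4.
With this numbering: the double bond between C-2 and C-3; a chloro group at C-3; a fluoro group at C-6.
Prefixes are listed alphabetically: chloro, fluoro.
Putting it together: 3-chloro-6-fluorohex-2-ene.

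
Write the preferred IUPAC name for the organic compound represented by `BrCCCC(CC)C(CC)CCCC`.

1-bromo-4,5-diethylnonane

The parent chain contains 9 carbons (nonane).
The numbering direction is chosen so that the substituent locant set {1,4,5} is lower than {5,6,9} at the first point of difference.
This places a bromo group at C-1; ethyl groups at C-4 and C-5.
The substituents are ordered alphabetically, ignoring any di-/tri- multipliers.
The name is 1-bromo-4,5-diethylnonane.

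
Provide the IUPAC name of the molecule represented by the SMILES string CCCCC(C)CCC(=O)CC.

The longest carbon chain that includes the carbonyl has 10 carbons, so the parent hydride is decane.
The principal characteristic group is a ketone (C=O on an internal carbon), named with the suffix -one.
Choose the numbering such that numbering from this end puts the carbonyl group at C-3 rather than C-8.
That gives the carbonyl at C-3; a methyl group at C-6.
Putting it together: 6-methyldecan-3-one.

6-methyldecan-3-one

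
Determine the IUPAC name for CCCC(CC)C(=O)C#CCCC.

4-ethyldec-6-yn-5-one

Counting along the main chain through the carbonyl and the multiple bond gives 10 carbons: the parent is decane.
A ketone (C=O on an internal carbon) is the principal characteristic group, giving the suffix -one.
The chain contains a C≡C triple bond, so the unsaturation ending is -yne.
Number the chain so that numbering from this end puts the carbonyl group at C-5 rather than C-6.
With this numbering: the carbonyl at C-5; the triple bond between C-6 and C-7; an ethyl group at C-4.
The name is 4-ethyldec-6-yn-5-one.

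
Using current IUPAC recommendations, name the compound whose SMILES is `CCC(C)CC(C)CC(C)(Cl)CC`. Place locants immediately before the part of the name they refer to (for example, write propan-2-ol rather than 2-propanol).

The parent chain contains 9 carbons (nonane).
Number the chain so that the substituent locant set {3,3,5,7} is lower than {3,5,7,7} at the first point of difference.
This places a chloro group at C-3; methyl groups at C-3 and C-5 and C-7.
The substituents are ordered alphabetically, ignoring any di-/tri- multipliers.
Putting it together: 3-chloro-3,5,7-trimethylnonane.

3-chloro-3,5,7-trimethylnonane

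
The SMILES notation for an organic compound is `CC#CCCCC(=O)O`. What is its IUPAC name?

hept-5-ynoic acid

The longest carbon chain that includes the –COOH group and the multiple bond has 7 carbons, so the parent hydride is heptane.
The principal characteristic group is a carboxylic acid (terminal –COOH), named with the suffix -oic acid.
The chain contains a C≡C triple bond, so the unsaturation ending is -yne.
The numbering direction is chosen so that the carboxylic acid carbon is C-1 by definition.
That gives the triple bond between C-5 and C-6.
Assembling the pieces gives hept-5-ynoic acid.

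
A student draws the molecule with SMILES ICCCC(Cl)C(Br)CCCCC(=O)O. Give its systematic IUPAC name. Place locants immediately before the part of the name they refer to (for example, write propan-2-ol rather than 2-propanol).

The longest carbon chain that includes the –COOH group has 10 carbons, so the parent hydride is decane.
The principal characteristic group is a carboxylic acid (terminal –COOH), named with the suffix -oic acid.
Choose the numbering such that the carboxylic acid carbon is C-1 by definition.
With this numbering: a bromo group at C-6; a chloro group at C-7; an iodo group at C-10.
The substituents are ordered alphabetically, ignoring any di-/tri- multipliers.
Putting it together: 6-bromo-7-chloro-10-iododecanoic acid.

6-bromo-7-chloro-10-iododecanoic acid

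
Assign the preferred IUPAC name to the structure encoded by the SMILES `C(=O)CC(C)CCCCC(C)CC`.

3,8-dimethyldecanal

The longest chain bearing the –CHO group is 10 carbons long (decane).
An aldehyde (terminal –CHO) is the principal characteristic group, giving the suffix -al.
Number the chain so that the aldehyde carbon is C-1 by definition.
This places methyl groups at C-3 and C-8.
Putting it together: 3,8-dimethyldecanal.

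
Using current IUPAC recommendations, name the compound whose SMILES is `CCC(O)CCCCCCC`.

Counting along the main chain through the –OH group gives 10 carbons: the parent is decane.
The principal characteristic group is an alcohol (–OH), named with the suffix -ol.
Choose the numbering such that numbering from this end puts the hydroxyl group at C-3 rather than C-8.
That gives the hydroxyl at C-3.
Assembling the pieces gives decan-3-ol.

decan-3-ol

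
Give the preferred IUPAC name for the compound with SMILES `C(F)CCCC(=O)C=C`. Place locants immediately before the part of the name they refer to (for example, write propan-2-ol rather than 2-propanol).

7-fluorohept-1-en-3-one

Counting along the main chain through the carbonyl and the multiple bond gives 7 carbons: the parent is heptane.
The highest-priority functional group is a ketone (C=O on an internal carbon), so the name ends in -one.
The chain contains a C=C double bond, so the unsaturation ending is -ene.
Choose the numbering such that numbering from this end puts the carbonyl group at C-3 rather than C-5.
This places the carbonyl at C-3; the double bond between C-1 and C-2; a fluoro group at C-7.
Putting it together: 7-fluorohept-1-en-3-one.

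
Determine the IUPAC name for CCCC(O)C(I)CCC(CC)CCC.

8-ethyl-5-iodoundecan-4-ol

The longest carbon chain that includes the –OH group has 11 carbons, so the parent hydride is undecane.
The principal characteristic group is an alcohol (–OH), named with the suffix -ol.
The numbering direction is chosen so that numbering from this end puts the hydroxyl group at C-4 rather than C-8.
That gives the hydroxyl at C-4; an ethyl group at C-8; an iodo group at C-5.
The substituents are ordered alphabetically, ignoring any di-/tri- multipliers.
Assembling the pieces gives 8-ethyl-5-iodoundecan-4-ol.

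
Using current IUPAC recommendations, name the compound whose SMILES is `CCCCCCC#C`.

The longest chain bearing the multiple bond is 8 carbons long (octane).
The chain contains a C≡C triple bond, so the unsaturation ending is -yne.
Choose the numbering such that numbering from this end puts the triple bond at C-1 rather than C-7.
With this numbering: the triple bond between C-1 and C-2.
The name is oct-1-yne.

oct-1-yne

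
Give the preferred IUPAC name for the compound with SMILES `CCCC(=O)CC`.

hexan-3-one

Counting along the main chain through the carbonyl gives 6 carbons: the parent is hexane.
A ketone (C=O on an internal carbon) is the principal characteristic group, giving the suffix -one.
Choose the numbering such that numbering from this end puts the carbonyl group at C-3 rather than C-4.
This places the carbonyl at C-3.
Putting it together: hexan-3-one.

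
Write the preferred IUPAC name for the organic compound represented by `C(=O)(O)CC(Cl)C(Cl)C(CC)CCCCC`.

3,4-dichloro-5-ethyldecanoic acid

The longest chain bearing the –COOH group is 10 carbons long (decane).
A carboxylic acid (terminal –COOH) is the principal characteristic group, giving the suffix -oic acid.
Choose the numbering such that the carboxylic acid carbon is C-1 by definition.
This places chloro groups at C-3 and C-4; an ethyl group at C-5.
The substituents are ordered alphabetically, ignoring any di-/tri- multipliers.
The name is 3,4-dichloro-5-ethyldecanoic acid.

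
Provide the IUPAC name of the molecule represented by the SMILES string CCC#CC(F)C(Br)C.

The longest chain bearing the multiple bond is 7 carbons long (heptane).
A C≡C triple bond in the chain gives the infix -yne-.
Number the chain so that numbering from this end puts the triple bond at C-3 rather than C-4.
That gives the triple bond between C-3 and C-4; a bromo group at C-6; a fluoro group at C-5.
Substituent prefixes are cited in alphabetical order (multiplying prefixes like di-/tri- are ignored for ordering).
Assembling the pieces gives 6-bromo-5-fluorohept-3-yne.

6-bromo-5-fluorohept-3-yne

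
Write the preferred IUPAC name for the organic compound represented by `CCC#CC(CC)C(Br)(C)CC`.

6-bromo-5-ethyl-6-methyloct-3-yne

The longest chain bearing the multiple bond is 8 carbons long (octane).
A C≡C triple bond in the chain gives the infix -yne-.
Number the chain so that numbering from this end puts the triple bond at C-3 rather than C-5.
That gives the triple bond between C-3 and C-4; a bromo group at C-6; an ethyl group at C-5; a methyl group at C-6.
Substituent prefixes are cited in alphabetical order (multiplying prefixes like di-/tri- are ignored for ordering).
Putting it together: 6-bromo-5-ethyl-6-methyloct-3-yne.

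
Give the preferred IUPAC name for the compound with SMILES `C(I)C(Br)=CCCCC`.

2-bromo-1-iodohept-2-ene

Counting along the main chain through the multiple bond gives 7 carbons: the parent is heptane.
The chain contains a C=C double bond, so the unsaturation ending is -ene.
Number the chain so that numbering from this end puts the double bond at C-2 rather than C-5.
With this numbering: the double bond between C-2 and C-3; a bromo group at C-2; an iodo group at C-1.
The substituents are ordered alphabetically, ignoring any di-/tri- multipliers.
Assembling the pieces gives 2-bromo-1-iodohept-2-ene.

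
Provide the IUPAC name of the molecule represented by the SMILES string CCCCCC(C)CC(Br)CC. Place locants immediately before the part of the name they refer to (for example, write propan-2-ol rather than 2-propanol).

The longest continuous carbon chain has 10 atoms, so the parent hydride is decane.
Choose the numbering such that the substituent locant set {3,5} is lower than {6,8} at the first point of difference.
This places a bromo group at C-3; a methyl group at C-5.
The substituents are ordered alphabetically, ignoring any di-/tri- multipliers.
Assembling the pieces gives 3-bromo-5-methyldecane.

3-bromo-5-methyldecane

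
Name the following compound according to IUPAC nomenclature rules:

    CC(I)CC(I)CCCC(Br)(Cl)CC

8-bromo-8-chloro-2,4-diiododecane

The parent chain contains 10 carbons (decane).
The numbering direction is chosen so that the substituent locant set {2,4,8,8} is lower than {3,3,7,9} at the first point of difference.
With this numbering: a bromo group at C-8; a chloro group at C-8; iodo groups at C-2 and C-4.
Prefixes are listed alphabetically: bromo, chloro, iodo.
The name is 8-bromo-8-chloro-2,4-diiododecane.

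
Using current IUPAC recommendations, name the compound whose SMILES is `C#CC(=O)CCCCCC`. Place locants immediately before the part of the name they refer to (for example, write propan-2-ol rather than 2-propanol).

Counting along the main chain through the carbonyl and the multiple bond gives 9 carbons: the parent is nonane.
The highest-priority functional group is a ketone (C=O on an internal carbon), so the name ends in -one.
The chain contains a C≡C triple bond, so the unsaturation ending is -yne.
Choose the numbering such that numbering from this end puts the carbonyl group at C-3 rather than C-7.
That gives the carbonyl at C-3; the triple bond between C-1 and C-2.
Putting it together: non-1-yn-3-one.

non-1-yn-3-one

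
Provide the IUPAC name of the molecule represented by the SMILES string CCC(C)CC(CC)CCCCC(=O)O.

Counting along the main chain through the –COOH group gives 10 carbons: the parent is decane.
The highest-priority functional group is a carboxylic acid (terminal –COOH), so the name ends in -oic acid.
Number the chain so that the carboxylic acid carbon is C-1 by definition.
This places an ethyl group at C-6; a methyl group at C-8.
Prefixes are listed alphabetically: ethyl, methyl.
The name is 6-ethyl-8-methyldecanoic acid.

6-ethyl-8-methyldecanoic acid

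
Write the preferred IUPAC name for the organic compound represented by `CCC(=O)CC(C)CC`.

The longest carbon chain that includes the carbonyl has 7 carbons, so the parent hydride is heptane.
The highest-priority functional group is a ketone (C=O on an internal carbon), so the name ends in -one.
The numbering direction is chosen so that numbering from this end puts the carbonyl group at C-3 rather than C-5.
With this numbering: the carbonyl at C-3; a methyl group at C-5.
Assembling the pieces gives 5-methylheptan-3-one.

5-methylheptan-3-one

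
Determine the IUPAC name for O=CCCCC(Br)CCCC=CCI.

5-bromo-11-iodoundec-9-enal

The longest carbon chain that includes the –CHO group and the multiple bond has 11 carbons, so the parent hydride is undecane.
The principal characteristic group is an aldehyde (terminal –CHO), named with the suffix -al.
The chain contains a C=C double bond, so the unsaturation ending is -ene.
Number the chain so that the aldehyde carbon is C-1 by definition.
That gives the double bond between C-9 and C-10; a bromo group at C-5; an iodo group at C-11.
The substituents are ordered alphabetically, ignoring any di-/tri- multipliers.
The name is 5-bromo-11-iodoundec-9-enal.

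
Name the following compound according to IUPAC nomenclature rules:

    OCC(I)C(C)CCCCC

2-iodo-3-methyloctan-1-ol

The longest chain bearing the –OH group is 8 carbons long (octane).
The highest-priority functional group is an alcohol (–OH), so the name ends in -ol.
Choose the numbering such that numbering from this end puts the hydroxyl group at C-1 rather than C-8.
This places the hydroxyl at C-1; an iodo group at C-2; a methyl group at C-3.
Substituent prefixes are cited in alphabetical order (multiplying prefixes like di-/tri- are ignored for ordering).
Assembling the pieces gives 2-iodo-3-methyloctan-1-ol.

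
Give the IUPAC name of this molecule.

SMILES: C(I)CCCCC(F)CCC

6-fluoro-1-iodononane

The longest carbon chain is 9 atoms: the parent is nonane.
Number the chain so that the substituent locant set {1,6} is lower than {4,9} at the first point of difference.
With this numbering: a fluoro group at C-6; an iodo group at C-1.
Prefixes are listed alphabetically: fluoro, iodo.
The name is 6-fluoro-1-iodononane.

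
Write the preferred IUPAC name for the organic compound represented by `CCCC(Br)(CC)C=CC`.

The longest chain bearing the multiple bond is 7 carbons long (heptane).
There is one C=C double bond, indicated by the ending -ene.
The numbering direction is chosen so that numbering from this end puts the double bond at C-2 rather than C-5.
That gives the double bond between C-2 and C-3; a bromo group at C-4; an ethyl group at C-4.
Substituent prefixes are cited in alphabetical order (multiplying prefixes like di-/tri- are ignored for ordering).
The name is 4-bromo-4-ethylhept-2-ene.

4-bromo-4-ethylhept-2-ene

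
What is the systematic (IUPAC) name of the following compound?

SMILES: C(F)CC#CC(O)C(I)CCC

The longest carbon chain that includes the –OH group and the multiple bond has 9 carbons, so the parent hydride is nonane.
The highest-priority functional group is an alcohol (–OH), so the name ends in -ol.
A C≡C triple bond in the chain gives the infix -yne-.
Number the chain so that numbering from this end puts the triple bond at C-3 rather than C-6.
This places the hydroxyl at C-5; the triple bond between C-3 and C-4; a fluoro group at C-1; an iodo group at C-6.
Substituent prefixes are cited in alphabetical order (multiplying prefixes like di-/tri- are ignored for ordering).
Assembling the pieces gives 1-fluoro-6-iodonon-3-yn-5-ol.

1-fluoro-6-iodonon-3-yn-5-ol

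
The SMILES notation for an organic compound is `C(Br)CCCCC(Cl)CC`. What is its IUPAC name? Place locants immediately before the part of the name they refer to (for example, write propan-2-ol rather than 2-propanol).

1-bromo-6-chlorooctane

The parent chain contains 8 carbons (octane).
Number the chain so that the substituent locant set {1,6} is lower than {3,8} at the first point of difference.
This places a bromo group at C-1; a chloro group at C-6.
Prefixes are listed alphabetically: bromo, chloro.
Assembling the pieces gives 1-bromo-6-chlorooctane.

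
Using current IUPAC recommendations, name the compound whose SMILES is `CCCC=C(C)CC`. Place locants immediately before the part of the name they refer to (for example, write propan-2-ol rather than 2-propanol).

3-methylhept-3-ene

Counting along the main chain through the multiple bond gives 7 carbons: the parent is heptane.
The chain contains a C=C double bond, so the unsaturation ending is -ene.
Choose the numbering such that numbering from this end puts the double bond at C-3 rather than C-4.
This places the double bond between C-3 and C-4; a methyl group at C-3.
Putting it together: 3-methylhept-3-ene.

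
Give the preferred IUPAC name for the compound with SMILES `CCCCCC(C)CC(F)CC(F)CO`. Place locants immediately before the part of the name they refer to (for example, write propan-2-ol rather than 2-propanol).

The longest carbon chain that includes the –OH group has 11 carbons, so the parent hydride is undecane.
The highest-priority functional group is an alcohol (–OH), so the name ends in -ol.
Choose the numbering such that numbering from this end puts the hydroxyl group at C-1 rather than C-11.
This places the hydroxyl at C-1; fluoro groups at C-2 and C-4; a methyl group at C-6.
Substituent prefixes are cited in alphabetical order (multiplying prefixes like di-/tri- are ignored for ordering).
Assembling the pieces gives 2,4-difluoro-6-methylundecan-1-ol.

2,4-difluoro-6-methylundecan-1-ol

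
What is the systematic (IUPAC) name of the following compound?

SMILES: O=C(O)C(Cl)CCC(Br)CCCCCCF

The longest carbon chain that includes the –COOH group has 11 carbons, so the parent hydride is undecane.
A carboxylic acid (terminal –COOH) is the principal characteristic group, giving the suffix -oic acid.
Number the chain so that the carboxylic acid carbon is C-1 by definition.
That gives a bromo group at C-5; a chloro group at C-2; a fluoro group at C-11.
The substituents are ordered alphabetically, ignoring any di-/tri- multipliers.
Putting it together: 5-bromo-2-chloro-11-fluoroundecanoic acid.

5-bromo-2-chloro-11-fluoroundecanoic acid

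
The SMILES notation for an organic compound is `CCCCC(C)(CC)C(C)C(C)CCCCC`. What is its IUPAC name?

The longest carbon chain is 12 atoms: the parent is dodecane.
Choose the numbering such that the substituent locant set {5,5,6,7} is lower than {6,7,8,8} at the first point of difference.
This places an ethyl group at C-5; methyl groups at C-5 and C-6 and C-7.
Substituent prefixes are cited in alphabetical order (multiplying prefixes like di-/tri- are ignored for ordering).
Assembling the pieces gives 5-ethyl-5,6,7-trimethyldodecane.

5-ethyl-5,6,7-trimethyldodecane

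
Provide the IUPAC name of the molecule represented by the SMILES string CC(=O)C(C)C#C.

3-methylpent-4-yn-2-one

The longest chain bearing the carbonyl and the multiple bond is 5 carbons long (pentane).
The principal characteristic group is a ketone (C=O on an internal carbon), named with the suffix -one.
A C≡C triple bond in the chain gives the infix -yne-.
Choose the numbering such that numbering from this end puts the carbonyl group at C-2 rather than C-4.
This places the carbonyl at C-2; the triple bond between C-4 and C-5; a methyl group at C-3.
The name is 3-methylpent-4-yn-2-one.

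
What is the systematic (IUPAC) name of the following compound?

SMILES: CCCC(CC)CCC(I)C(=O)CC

Counting along the main chain through the carbonyl gives 10 carbons: the parent is decane.
The principal characteristic group is a ketone (C=O on an internal carbon), named with the suffix -one.
The numbering direction is chosen so that numbering from this end puts the carbonyl group at C-3 rather than C-8.
With this numbering: the carbonyl at C-3; an ethyl group at C-7; an iodo group at C-4.
Substituent prefixes are cited in alphabetical order (multiplying prefixes like di-/tri- are ignored for ordering).
Putting it together: 7-ethyl-4-iododecan-3-one.

7-ethyl-4-iododecan-3-one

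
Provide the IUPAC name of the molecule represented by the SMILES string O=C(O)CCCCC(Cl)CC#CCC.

6-chloroundec-8-ynoic acid

The longest chain bearing the –COOH group and the multiple bond is 11 carbons long (undecane).
The principal characteristic group is a carboxylic acid (terminal –COOH), named with the suffix -oic acid.
There is one C≡C triple bond, indicated by the ending -yne.
The numbering direction is chosen so that the carboxylic acid carbon is C-1 by definition.
With this numbering: the triple bond between C-8 and C-9; a chloro group at C-6.
The name is 6-chloroundec-8-ynoic acid.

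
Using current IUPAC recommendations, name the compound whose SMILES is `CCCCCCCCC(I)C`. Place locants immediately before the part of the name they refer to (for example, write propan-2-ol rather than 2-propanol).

2-iododecane

The longest continuous carbon chain has 10 atoms, so the parent hydride is decane.
Choose the numbering such that the substituent locant set {2} is lower than {9} at the first point of difference.
That gives an iodo group at C-2.
Assembling the pieces gives 2-iododecane.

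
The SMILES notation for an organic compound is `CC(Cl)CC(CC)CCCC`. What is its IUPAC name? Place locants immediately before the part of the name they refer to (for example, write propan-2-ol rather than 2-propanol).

2-chloro-4-ethyloctane

The longest carbon chain is 8 atoms: the parent is octane.
The numbering direction is chosen so that the substituent locant set {2,4} is lower than {5,7} at the first point of difference.
That gives a chloro group at C-2; an ethyl group at C-4.
Substituent prefixes are cited in alphabetical order (multiplying prefixes like di-/tri- are ignored for ordering).
Assembling the pieces gives 2-chloro-4-ethyloctane.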